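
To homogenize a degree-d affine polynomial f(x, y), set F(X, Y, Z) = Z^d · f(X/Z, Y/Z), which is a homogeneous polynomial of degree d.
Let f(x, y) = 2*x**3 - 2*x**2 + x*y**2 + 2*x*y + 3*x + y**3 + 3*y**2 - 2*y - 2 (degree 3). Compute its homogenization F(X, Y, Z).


F(X, Y, Z) = 2*X**3 - 2*X**2*Z + X*Y**2 + 2*X*Y*Z + 3*X*Z**2 + Y**3 + 3*Y**2*Z - 2*Y*Z**2 - 2*Z**3

deg(f) = 3.
Substitute x = X/Z, y = Y/Z into f, then multiply by Z^3.
  monomial 2·x^3·y^0 ↦ 2·X^3·Y^0·Z^0.
  monomial -2·x^2·y^0 ↦ -2·X^2·Y^0·Z^1.
  monomial 1·x^1·y^2 ↦ 1·X^1·Y^2·Z^0.
  monomial 2·x^1·y^1 ↦ 2·X^1·Y^1·Z^1.
  monomial 3·x^1·y^0 ↦ 3·X^1·Y^0·Z^2.
  monomial 1·x^0·y^3 ↦ 1·X^0·Y^3·Z^0.
  monomial 3·x^0·y^2 ↦ 3·X^0·Y^2·Z^1.
  monomial -2·x^0·y^1 ↦ -2·X^0·Y^1·Z^2.
  monomial -2·x^0·y^0 ↦ -2·X^0·Y^0·Z^3.
Collecting: F(X, Y, Z) = 2*X**3 - 2*X**2*Z + X*Y**2 + 2*X*Y*Z + 3*X*Z**2 + Y**3 + 3*Y**2*Z - 2*Y*Z**2 - 2*Z**3.


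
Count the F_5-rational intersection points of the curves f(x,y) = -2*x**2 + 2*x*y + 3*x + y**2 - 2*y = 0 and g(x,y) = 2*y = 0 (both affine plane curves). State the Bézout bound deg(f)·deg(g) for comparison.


Common zeros: {(0, 0), (4, 0)}; count = 2; Bézout bound = 2.

deg(f) = 2, deg(g) = 1, so Bézout bound = 2.
Scan x ∈ F_5. For each x, list the y ∈ F_5 with f(x, y) ≡ 0 and those with g(x, y) ≡ 0 (mod 5); the common zeros in that column are the intersection.
  x = 0: f ≡ 0 at y ∈ {0, 2}; g ≡ 0 at y ∈ {0}; common: {0}.
  x = 1: f ≡ 0 at y ∈ {2, 3}; g ≡ 0 at y ∈ {0}; common: ∅.
  x = 2: f ≡ 0 at y ∈ ∅; g ≡ 0 at y ∈ {0}; common: ∅.
  x = 3: f ≡ 0 at y ∈ ∅; g ≡ 0 at y ∈ {0}; common: ∅.
  x = 4: f ≡ 0 at y ∈ {0, 4}; g ≡ 0 at y ∈ {0}; common: {0}.
Collecting: common zeros = {(0, 0), (4, 0)}, so the count is 2.
Comparison with the Bézout bound: 2 ≤ 2 = deg(f)·deg(g), as expected for curves with no common component (the bound is attained).


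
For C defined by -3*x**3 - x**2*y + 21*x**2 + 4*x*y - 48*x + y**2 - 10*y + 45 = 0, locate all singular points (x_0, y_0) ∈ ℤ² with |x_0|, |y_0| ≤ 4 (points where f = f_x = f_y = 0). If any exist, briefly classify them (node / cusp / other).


Singular points: {(2, 3)}; classification: cusp.

Compute partial derivatives:
  f_x = -9*x**2 - 2*x*y + 42*x + 4*y - 48.
  f_y = -x**2 + 4*x + 2*y - 10.
Scan x_0 ∈ {−4, ..., 4}. For each x_0, f_y(x_0, y) is a polynomial in y; find its integer roots y ∈ {−4, ..., 4}, then test f_x and f at those candidates.
  x = -4: f_y(-4, y) = 2*y - 42; no integer root y with |y| ≤ 4.
  x = -3: f_y(-3, y) = 2*y - 31; no integer root y with |y| ≤ 4.
  x = -2: f_y(-2, y) = 2*y - 22; no integer root y with |y| ≤ 4.
  x = -1: f_y(-1, y) = 2*y - 15; no integer root y with |y| ≤ 4.
  x = 0: f_y(0, y) = 2*y - 10; no integer root y with |y| ≤ 4.
  x = 1: f_y(1, y) = 2*y - 7; no integer root y with |y| ≤ 4.
  x = 2: f_y(2, y) = 2*y - 6; vanishes at y ∈ {3}. (2, 3): f_x = 0, f = 0 — SINGULAR.
  x = 3: f_y(3, y) = 2*y - 7; no integer root y with |y| ≤ 4.
  x = 4: f_y(4, y) = 2*y - 10; no integer root y with |y| ≤ 4.
Only singular point on the grid: (2, 3).
Classify: substitute x = 2 + u, y = 3 + v and expand: f = -3*u**3 - u**2*v + v**2.
No constant or linear terms (consistent with a singular point). Quadratic part: v**2. Cubic part: -3*u**3 - u**2*v.
The quadratic part v**2 is a perfect square, so there is a single (double) tangent line v = 0, i.e. y = 3. Restricting the cubic part to that line (v = 0) leaves -3*u**3 ≠ 0, so f is not divisible by v and the branch is v² ≈ 3*u**3 to lowest order — this is a cusp.
Classification: cusp.


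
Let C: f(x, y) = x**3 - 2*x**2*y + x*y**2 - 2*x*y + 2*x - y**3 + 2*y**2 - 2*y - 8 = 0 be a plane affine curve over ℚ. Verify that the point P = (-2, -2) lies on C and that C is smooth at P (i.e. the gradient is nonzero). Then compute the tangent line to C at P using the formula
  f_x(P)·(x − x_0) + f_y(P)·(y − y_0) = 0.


Tangent line at P: 6*x - 18*y - 24 = 0.

Step 1: f(-2, -2) = 0, so P lies on C.
Step 2: partial derivatives
  f_x(x, y) = 3*x**2 - 4*x*y + y**2 - 2*y + 2, f_y(x, y) = -2*x**2 + 2*x*y - 2*x - 3*y**2 + 4*y - 2.
  f_x(P) = 6, f_y(P) = -18 (gradient nonzero, so P is smooth).
Step 3: tangent line at P: 6·(x − -2) + -18·(y − -2) = 0.
Expanding: 6*x - 18*y - 24 = 0.


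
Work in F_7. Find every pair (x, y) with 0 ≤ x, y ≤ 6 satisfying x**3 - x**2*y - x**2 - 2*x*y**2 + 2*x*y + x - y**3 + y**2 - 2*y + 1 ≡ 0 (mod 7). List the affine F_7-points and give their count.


Affine F_7-points: {(0, 2), (2, 0), (2, 5), (2, 6), (4, 1), (5, 2), (5, 5), (6, 5), (6, 6)}; count = 9.

For each of the 49 pairs (x, y) ∈ F_7², evaluate f(x, y) mod 7. Record the zeros.
  x = 0: [0↦1, 1↦6, 2↦0, 3↦5, 4↦1, 5↦3, 6↦5]  zeros at y ∈ {2}
  x = 1: [0↦2, 1↦6, 2↦2, 3↦5, 4↦2, 5↦1, 6↦3]  zeros at y ∈ ∅
  x = 2: [0↦0, 1↦1, 2↦4, 3↦3, 4↦6, 5↦0, 6↦0]  zeros at y ∈ {0, 5, 6}
  x = 3: [0↦1, 1↦4, 2↦5, 3↦5, 4↦5, 5↦6, 6↦2]  zeros at y ∈ ∅
  x = 4: [0↦4, 1↦0, 2↦4, 3↦3, 4↦5, 5↦4, 6↦1]  zeros at y ∈ {1}
  x = 5: [0↦1, 1↦2, 2↦0, 3↦3, 4↦5, 5↦0, 6↦3]  zeros at y ∈ {2, 5}
  x = 6: [0↦5, 1↦2, 2↦6, 3↦4, 4↦4, 5↦0, 6↦0]  zeros at y ∈ {5, 6}
Collecting zeros: affine points = {(0, 2), (2, 0), (2, 5), (2, 6), (4, 1), (5, 2), (5, 5), (6, 5), (6, 6)}.
Total count |C(F_7)_aff| = 9.


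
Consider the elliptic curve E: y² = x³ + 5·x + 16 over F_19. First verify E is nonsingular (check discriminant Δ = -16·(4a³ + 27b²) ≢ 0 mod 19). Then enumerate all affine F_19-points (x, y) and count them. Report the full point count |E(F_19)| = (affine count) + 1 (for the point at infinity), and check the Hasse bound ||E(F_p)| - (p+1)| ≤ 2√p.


Affine points = {(0, 4), (0, 15), (3, 1), (3, 18), (4, 9), (4, 10), (8, 6), (8, 13), (9, 7), (9, 12), (13, 6), (13, 13), (17, 6), (17, 13)}; affine count = 14; |E(F_19)| = 15.

Discriminant check: Δ ∝ 4a³ + 27b² = 4·5³ + 27·16² = 4·125 + 27·256 ≡ 2 (mod 19). Nonzero ⇒ E is nonsingular.
For each x ∈ F_19, compute rhs = x³ + 5·x + 16 mod 19, then count y ∈ F_19 with y² ≡ rhs.
  x = 0: rhs = 16, matching y values: 4, 15 (2 points).
  x = 1: rhs = 3, matching y values: none (0 points).
  x = 2: rhs = 15, matching y values: none (0 points).
  x = 3: rhs = 1, matching y values: 1, 18 (2 points).
  x = 4: rhs = 5, matching y values: 9, 10 (2 points).
  x = 5: rhs = 14, matching y values: none (0 points).
  x = 6: rhs = 15, matching y values: none (0 points).
  x = 7: rhs = 14, matching y values: none (0 points).
  x = 8: rhs = 17, matching y values: 6, 13 (2 points).
  x = 9: rhs = 11, matching y values: 7, 12 (2 points).
  x = 10: rhs = 2, matching y values: none (0 points).
  x = 11: rhs = 15, matching y values: none (0 points).
  x = 12: rhs = 18, matching y values: none (0 points).
  x = 13: rhs = 17, matching y values: 6, 13 (2 points).
  x = 14: rhs = 18, matching y values: none (0 points).
  x = 15: rhs = 8, matching y values: none (0 points).
  x = 16: rhs = 12, matching y values: none (0 points).
  x = 17: rhs = 17, matching y values: 6, 13 (2 points).
  x = 18: rhs = 10, matching y values: none (0 points).
Total affine count: 14.
Full point count |E(F_19)| = 14 + 1 = 15.
Hasse bound: |15 − (19+1)| = |-5| = 5 ≤ 2√19 ≈ 8.7178 ✓.


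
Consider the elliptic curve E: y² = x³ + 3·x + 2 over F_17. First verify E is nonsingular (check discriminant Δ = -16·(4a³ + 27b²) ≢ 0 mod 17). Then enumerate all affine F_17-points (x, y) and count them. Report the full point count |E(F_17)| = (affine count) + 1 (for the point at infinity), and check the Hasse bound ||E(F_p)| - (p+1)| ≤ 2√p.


Affine points = {(0, 6), (0, 11), (2, 4), (2, 13), (3, 2), (3, 15), (6, 7), (6, 10), (7, 3), (7, 14), (12, 7), (12, 10), (14, 0), (16, 7), (16, 10)}; affine count = 15; |E(F_17)| = 16.

Discriminant check: Δ ∝ 4a³ + 27b² = 4·3³ + 27·2² = 4·27 + 27·4 ≡ 12 (mod 17). Nonzero ⇒ E is nonsingular.
For each x ∈ F_17, compute rhs = x³ + 3·x + 2 mod 17, then count y ∈ F_17 with y² ≡ rhs.
  x = 0: rhs = 2, matching y values: 6, 11 (2 points).
  x = 1: rhs = 6, matching y values: none (0 points).
  x = 2: rhs = 16, matching y values: 4, 13 (2 points).
  x = 3: rhs = 4, matching y values: 2, 15 (2 points).
  x = 4: rhs = 10, matching y values: none (0 points).
  x = 5: rhs = 6, matching y values: none (0 points).
  x = 6: rhs = 15, matching y values: 7, 10 (2 points).
  x = 7: rhs = 9, matching y values: 3, 14 (2 points).
  x = 8: rhs = 11, matching y values: none (0 points).
  x = 9: rhs = 10, matching y values: none (0 points).
  x = 10: rhs = 12, matching y values: none (0 points).
  x = 11: rhs = 6, matching y values: none (0 points).
  x = 12: rhs = 15, matching y values: 7, 10 (2 points).
  x = 13: rhs = 11, matching y values: none (0 points).
  x = 14: rhs = 0, matching y values: 0 (1 points).
  x = 15: rhs = 5, matching y values: none (0 points).
  x = 16: rhs = 15, matching y values: 7, 10 (2 points).
Total affine count: 15.
Full point count |E(F_17)| = 15 + 1 = 16.
Hasse bound: |16 − (17+1)| = |-2| = 2 ≤ 2√17 ≈ 8.2462 ✓.


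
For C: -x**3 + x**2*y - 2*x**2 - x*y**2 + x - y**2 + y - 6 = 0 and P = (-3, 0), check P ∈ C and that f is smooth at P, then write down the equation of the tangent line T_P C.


Tangent line at P: -14*x + 10*y - 42 = 0.

Step 1: f(-3, 0) = 0, so P lies on C.
Step 2: partial derivatives
  f_x(x, y) = -3*x**2 + 2*x*y - 4*x - y**2 + 1, f_y(x, y) = x**2 - 2*x*y - 2*y + 1.
  f_x(P) = -14, f_y(P) = 10 (gradient nonzero, so P is smooth).
Step 3: tangent line at P: -14·(x − -3) + 10·(y − 0) = 0.
Expanding: -14*x + 10*y - 42 = 0.


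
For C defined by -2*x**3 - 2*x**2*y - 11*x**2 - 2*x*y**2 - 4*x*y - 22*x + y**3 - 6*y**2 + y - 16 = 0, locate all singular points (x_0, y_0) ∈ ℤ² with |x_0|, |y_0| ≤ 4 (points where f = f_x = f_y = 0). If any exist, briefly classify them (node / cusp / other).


Singular points: {(-2, 1)}; classification: node.

Compute partial derivatives:
  f_x = -6*x**2 - 4*x*y - 22*x - 2*y**2 - 4*y - 22.
  f_y = -2*x**2 - 4*x*y - 4*x + 3*y**2 - 12*y + 1.
Scan x_0 ∈ {−4, ..., 4}. For each x_0, f_y(x_0, y) is a polynomial in y; find its integer roots y ∈ {−4, ..., 4}, then test f_x and f at those candidates.
  x = -4: f_y(-4, y) = 3*y**2 + 4*y - 15; vanishes at y ∈ {-3}. (-4, -3): f_x = -84 ≠ 0.
  x = -3: f_y(-3, y) = 3*y**2 - 5; no integer root y with |y| ≤ 4.
  x = -2: f_y(-2, y) = 3*y**2 - 4*y + 1; vanishes at y ∈ {1}. (-2, 1): f_x = 0, f = 0 — SINGULAR.
  x = -1: f_y(-1, y) = 3*y**2 - 8*y + 3; no integer root y with |y| ≤ 4.
  x = 0: f_y(0, y) = 3*y**2 - 12*y + 1; no integer root y with |y| ≤ 4.
  x = 1: f_y(1, y) = 3*y**2 - 16*y - 5; no integer root y with |y| ≤ 4.
  x = 2: f_y(2, y) = 3*y**2 - 20*y - 15; no integer root y with |y| ≤ 4.
  x = 3: f_y(3, y) = 3*y**2 - 24*y - 29; no integer root y with |y| ≤ 4.
  x = 4: f_y(4, y) = 3*y**2 - 28*y - 47; no integer root y with |y| ≤ 4.
Only singular point on the grid: (-2, 1).
Classify: substitute x = -2 + u, y = 1 + v and expand: f = -2*u**3 - 2*u**2*v - u**2 - 2*u*v**2 + v**3 + v**2.
No constant or linear terms (consistent with a singular point). Quadratic part: -u**2 + v**2. Cubic part: -2*u**3 - 2*u**2*v - 2*u*v**2 + v**3.
The quadratic part v**2 - u**2 = (v − u)(v + u) splits into two distinct linear factors, so there are two distinct tangent lines y − 1 = ±(x − -2) — this is a node (ordinary double point).
Classification: node.


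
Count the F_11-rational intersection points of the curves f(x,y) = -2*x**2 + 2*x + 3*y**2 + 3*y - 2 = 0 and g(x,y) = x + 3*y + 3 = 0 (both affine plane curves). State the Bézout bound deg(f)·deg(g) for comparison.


Common zeros: {(6, 8), (9, 7)}; count = 2; Bézout bound = 2.

deg(f) = 2, deg(g) = 1, so Bézout bound = 2.
Scan x ∈ F_11. For each x, list the y ∈ F_11 with f(x, y) ≡ 0 and those with g(x, y) ≡ 0 (mod 11); the common zeros in that column are the intersection.
  x = 0: f ≡ 0 at y ∈ {5}; g ≡ 0 at y ∈ {10}; common: ∅.
  x = 1: f ≡ 0 at y ∈ {5}; g ≡ 0 at y ∈ {6}; common: ∅.
  x = 2: f ≡ 0 at y ∈ {1, 9}; g ≡ 0 at y ∈ {2}; common: ∅.
  x = 3: f ≡ 0 at y ∈ {3, 7}; g ≡ 0 at y ∈ {9}; common: ∅.
  x = 4: f ≡ 0 at y ∈ ∅; g ≡ 0 at y ∈ {5}; common: ∅.
  x = 5: f ≡ 0 at y ∈ ∅; g ≡ 0 at y ∈ {1}; common: ∅.
  x = 6: f ≡ 0 at y ∈ {2, 8}; g ≡ 0 at y ∈ {8}; common: {8}.
  x = 7: f ≡ 0 at y ∈ ∅; g ≡ 0 at y ∈ {4}; common: ∅.
  x = 8: f ≡ 0 at y ∈ ∅; g ≡ 0 at y ∈ {0}; common: ∅.
  x = 9: f ≡ 0 at y ∈ {3, 7}; g ≡ 0 at y ∈ {7}; common: {7}.
  x = 10: f ≡ 0 at y ∈ {1, 9}; g ≡ 0 at y ∈ {3}; common: ∅.
Collecting: common zeros = {(6, 8), (9, 7)}, so the count is 2.
Comparison with the Bézout bound: 2 ≤ 2 = deg(f)·deg(g), as expected for curves with no common component (the bound is attained).


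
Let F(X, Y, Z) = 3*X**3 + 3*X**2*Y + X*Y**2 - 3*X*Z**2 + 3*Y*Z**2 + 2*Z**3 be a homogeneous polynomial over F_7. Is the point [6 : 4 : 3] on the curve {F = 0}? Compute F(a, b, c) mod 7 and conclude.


F(6,4,3) ≡ 0 (mod 7); P is on the curve.

Evaluate F(6, 4, 3) term-by-term (mod 7).
  3*X**3 ↦ 3·216·1·1 = 648
  3*X**2*Y ↦ 3·36·4·1 = 432
  X*Y**2 ↦ 1·6·16·1 = 96
  -3*X*Z**2 ↦ -3·6·1·9 = -162
  3*Y*Z**2 ↦ 3·1·4·9 = 108
  2*Z**3 ↦ 2·1·1·27 = 54
Sum: F(6, 4, 3) = (648) + (432) + (96) + (-162) + (108) + (54) = 1176.
Reducing mod 7: 1176 ≡ 0 (mod 7).
Since F(a, b, c) ≡ 0 (mod 7), P lies on the curve.


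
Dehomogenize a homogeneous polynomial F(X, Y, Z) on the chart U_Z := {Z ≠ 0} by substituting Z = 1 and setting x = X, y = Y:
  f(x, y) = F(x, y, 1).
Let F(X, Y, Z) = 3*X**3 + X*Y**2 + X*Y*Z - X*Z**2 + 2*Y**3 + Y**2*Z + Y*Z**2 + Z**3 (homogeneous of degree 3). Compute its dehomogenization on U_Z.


f(x, y) = 3*x**3 + x*y**2 + x*y - x + 2*y**3 + y**2 + y + 1

On U_Z we set Z = 1. Each monomial c·X^i·Y^j·Z^k in F becomes c·x^i·y^j·1^k = c·x^i·y^j.
Substituting Z = 1: F(X, Y, 1) = 3*x**3 + x*y**2 + x*y - x + 2*y**3 + y**2 + y + 1.
Note: deg(f) ≤ deg(F) = 3; strict inequality happens when F is divisible by Z (lost terms).


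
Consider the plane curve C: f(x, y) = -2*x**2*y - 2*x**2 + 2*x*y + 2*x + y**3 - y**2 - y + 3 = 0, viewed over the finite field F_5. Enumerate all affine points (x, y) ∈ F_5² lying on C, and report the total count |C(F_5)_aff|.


Affine F_5-points: {(0, 2), (1, 2), (3, 3)}; count = 3.

For each of the 25 pairs (x, y) ∈ F_5², evaluate f(x, y) mod 5. Record the zeros.
  x = 0: [0↦3, 1↦2, 2↦0, 3↦3, 4↦2]  zeros at y ∈ {2}
  x = 1: [0↦3, 1↦2, 2↦0, 3↦3, 4↦2]  zeros at y ∈ {2}
  x = 2: [0↦4, 1↦4, 2↦3, 3↦2, 4↦2]  zeros at y ∈ ∅
  x = 3: [0↦1, 1↦3, 2↦4, 3↦0, 4↦2]  zeros at y ∈ {3}
  x = 4: [0↦4, 1↦4, 2↦3, 3↦2, 4↦2]  zeros at y ∈ ∅
Collecting zeros: affine points = {(0, 2), (1, 2), (3, 3)}.
Total count |C(F_5)_aff| = 3.


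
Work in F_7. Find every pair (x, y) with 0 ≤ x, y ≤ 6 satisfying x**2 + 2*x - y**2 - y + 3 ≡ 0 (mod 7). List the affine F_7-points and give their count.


Affine F_7-points: {(1, 2), (1, 4), (4, 2), (4, 4), (6, 1), (6, 5)}; count = 6.

For each of the 49 pairs (x, y) ∈ F_7², evaluate f(x, y) mod 7. Record the zeros.
  x = 0: [0↦3, 1↦1, 2↦4, 3↦5, 4↦4, 5↦1, 6↦3]  zeros at y ∈ ∅
  x = 1: [0↦6, 1↦4, 2↦0, 3↦1, 4↦0, 5↦4, 6↦6]  zeros at y ∈ {2, 4}
  x = 2: [0↦4, 1↦2, 2↦5, 3↦6, 4↦5, 5↦2, 6↦4]  zeros at y ∈ ∅
  x = 3: [0↦4, 1↦2, 2↦5, 3↦6, 4↦5, 5↦2, 6↦4]  zeros at y ∈ ∅
  x = 4: [0↦6, 1↦4, 2↦0, 3↦1, 4↦0, 5↦4, 6↦6]  zeros at y ∈ {2, 4}
  x = 5: [0↦3, 1↦1, 2↦4, 3↦5, 4↦4, 5↦1, 6↦3]  zeros at y ∈ ∅
  x = 6: [0↦2, 1↦0, 2↦3, 3↦4, 4↦3, 5↦0, 6↦2]  zeros at y ∈ {1, 5}
Collecting zeros: affine points = {(1, 2), (1, 4), (4, 2), (4, 4), (6, 1), (6, 5)}.
Total count |C(F_7)_aff| = 6.


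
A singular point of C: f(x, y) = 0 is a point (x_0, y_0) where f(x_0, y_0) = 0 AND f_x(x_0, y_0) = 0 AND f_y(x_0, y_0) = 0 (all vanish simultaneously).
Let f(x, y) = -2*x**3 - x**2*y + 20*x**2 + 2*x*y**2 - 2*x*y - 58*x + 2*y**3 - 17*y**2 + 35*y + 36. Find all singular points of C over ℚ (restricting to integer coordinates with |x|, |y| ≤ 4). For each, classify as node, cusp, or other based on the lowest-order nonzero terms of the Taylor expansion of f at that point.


Singular points: {(3, 2)}; classification: cusp.

Compute partial derivatives:
  f_x = -6*x**2 - 2*x*y + 40*x + 2*y**2 - 2*y - 58.
  f_y = -x**2 + 4*x*y - 2*x + 6*y**2 - 34*y + 35.
Scan x_0 ∈ {−4, ..., 4}. For each x_0, f_y(x_0, y) is a polynomial in y; find its integer roots y ∈ {−4, ..., 4}, then test f_x and f at those candidates.
  x = -4: f_y(-4, y) = 6*y**2 - 50*y + 27; no integer root y with |y| ≤ 4.
  x = -3: f_y(-3, y) = 6*y**2 - 46*y + 32; no integer root y with |y| ≤ 4.
  x = -2: f_y(-2, y) = 6*y**2 - 42*y + 35; no integer root y with |y| ≤ 4.
  x = -1: f_y(-1, y) = 6*y**2 - 38*y + 36; no integer root y with |y| ≤ 4.
  x = 0: f_y(0, y) = 6*y**2 - 34*y + 35; no integer root y with |y| ≤ 4.
  x = 1: f_y(1, y) = 6*y**2 - 30*y + 32; no integer root y with |y| ≤ 4.
  x = 2: f_y(2, y) = 6*y**2 - 26*y + 27; no integer root y with |y| ≤ 4.
  x = 3: f_y(3, y) = 6*y**2 - 22*y + 20; vanishes at y ∈ {2}. (3, 2): f_x = 0, f = 0 — SINGULAR.
  x = 4: f_y(4, y) = 6*y**2 - 18*y + 11; no integer root y with |y| ≤ 4.
Only singular point on the grid: (3, 2).
Classify: substitute x = 3 + u, y = 2 + v and expand: f = -2*u**3 - u**2*v + 2*u*v**2 + 2*v**3 + v**2.
No constant or linear terms (consistent with a singular point). Quadratic part: v**2. Cubic part: -2*u**3 - u**2*v + 2*u*v**2 + 2*v**3.
The quadratic part v**2 is a perfect square, so there is a single (double) tangent line v = 0, i.e. y = 2. Restricting the cubic part to that line (v = 0) leaves -2*u**3 ≠ 0, so f is not divisible by v and the branch is v² ≈ 2*u**3 to lowest order — this is a cusp.
Classification: cusp.


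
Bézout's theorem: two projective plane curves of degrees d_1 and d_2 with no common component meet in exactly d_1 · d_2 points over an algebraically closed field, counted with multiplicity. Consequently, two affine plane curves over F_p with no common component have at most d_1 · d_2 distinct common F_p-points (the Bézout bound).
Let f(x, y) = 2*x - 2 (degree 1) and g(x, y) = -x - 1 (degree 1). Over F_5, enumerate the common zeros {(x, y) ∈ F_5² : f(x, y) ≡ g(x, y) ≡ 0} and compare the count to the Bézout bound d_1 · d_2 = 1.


Common zeros: ∅; count = 0; Bézout bound = 1.

deg(f) = 1, deg(g) = 1, so Bézout bound = 1.
Scan x ∈ F_5. For each x, list the y ∈ F_5 with f(x, y) ≡ 0 and those with g(x, y) ≡ 0 (mod 5); the common zeros in that column are the intersection.
  x = 0: f ≡ 0 at y ∈ ∅; g ≡ 0 at y ∈ ∅; common: ∅.
  x = 1: f ≡ 0 at y ∈ {0, 1, 2, 3, 4}; g ≡ 0 at y ∈ ∅; common: ∅.
  x = 2: f ≡ 0 at y ∈ ∅; g ≡ 0 at y ∈ ∅; common: ∅.
  x = 3: f ≡ 0 at y ∈ ∅; g ≡ 0 at y ∈ ∅; common: ∅.
  x = 4: f ≡ 0 at y ∈ ∅; g ≡ 0 at y ∈ {0, 1, 2, 3, 4}; common: ∅.
Collecting: common zeros = ∅, so the count is 0.
Comparison with the Bézout bound: 0 ≤ 1 = deg(f)·deg(g), as expected for curves with no common component (the affine F_5-count falls short of the bound because intersections may lie at infinity, over extension fields, or carry multiplicity).


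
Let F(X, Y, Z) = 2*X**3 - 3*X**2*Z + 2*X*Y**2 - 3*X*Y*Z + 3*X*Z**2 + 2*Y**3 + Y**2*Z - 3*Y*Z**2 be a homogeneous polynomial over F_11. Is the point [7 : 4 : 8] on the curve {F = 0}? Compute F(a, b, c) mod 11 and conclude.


F(7,4,8) ≡ 4 (mod 11); P is NOT on the curve.

Evaluate F(7, 4, 8) term-by-term (mod 11).
  2*X**3 ↦ 2·343·1·1 = 686
  -3*X**2*Z ↦ -3·49·1·8 = -1176
  2*X*Y**2 ↦ 2·7·16·1 = 224
  -3*X*Y*Z ↦ -3·7·4·8 = -672
  3*X*Z**2 ↦ 3·7·1·64 = 1344
  2*Y**3 ↦ 2·1·64·1 = 128
  Y**2*Z ↦ 1·1·16·8 = 128
  -3*Y*Z**2 ↦ -3·1·4·64 = -768
Sum: F(7, 4, 8) = (686) + (-1176) + (224) + (-672) + (1344) + (128) + (128) + (-768) = -106.
Reducing mod 11: -106 ≡ 4 (mod 11).
Since F(a, b, c) ≡ 4 ≠ 0 (mod 11), P does NOT lie on the curve.


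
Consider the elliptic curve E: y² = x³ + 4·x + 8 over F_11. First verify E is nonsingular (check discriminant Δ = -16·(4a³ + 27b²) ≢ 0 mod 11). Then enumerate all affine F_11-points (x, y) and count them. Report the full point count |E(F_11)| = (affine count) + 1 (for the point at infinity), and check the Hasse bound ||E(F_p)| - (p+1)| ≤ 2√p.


Affine points = {(3, 5), (3, 6), (4, 0), (7, 4), (7, 7), (9, 5), (9, 6), (10, 5), (10, 6)}; affine count = 9; |E(F_11)| = 10.

Discriminant check: Δ ∝ 4a³ + 27b² = 4·4³ + 27·8² = 4·64 + 27·64 ≡ 4 (mod 11). Nonzero ⇒ E is nonsingular.
For each x ∈ F_11, compute rhs = x³ + 4·x + 8 mod 11, then count y ∈ F_11 with y² ≡ rhs.
  x = 0: rhs = 8, matching y values: none (0 points).
  x = 1: rhs = 2, matching y values: none (0 points).
  x = 2: rhs = 2, matching y values: none (0 points).
  x = 3: rhs = 3, matching y values: 5, 6 (2 points).
  x = 4: rhs = 0, matching y values: 0 (1 points).
  x = 5: rhs = 10, matching y values: none (0 points).
  x = 6: rhs = 6, matching y values: none (0 points).
  x = 7: rhs = 5, matching y values: 4, 7 (2 points).
  x = 8: rhs = 2, matching y values: none (0 points).
  x = 9: rhs = 3, matching y values: 5, 6 (2 points).
  x = 10: rhs = 3, matching y values: 5, 6 (2 points).
Total affine count: 9.
Full point count |E(F_11)| = 9 + 1 = 10.
Hasse bound: |10 − (11+1)| = |-2| = 2 ≤ 2√11 ≈ 6.6332 ✓.


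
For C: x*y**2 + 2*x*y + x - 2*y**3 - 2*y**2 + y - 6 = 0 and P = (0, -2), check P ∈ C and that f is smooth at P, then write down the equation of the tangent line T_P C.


Tangent line at P: x - 15*y - 30 = 0.

Step 1: f(0, -2) = 0, so P lies on C.
Step 2: partial derivatives
  f_x(x, y) = y**2 + 2*y + 1, f_y(x, y) = 2*x*y + 2*x - 6*y**2 - 4*y + 1.
  f_x(P) = 1, f_y(P) = -15 (gradient nonzero, so P is smooth).
Step 3: tangent line at P: 1·(x − 0) + -15·(y − -2) = 0.
Expanding: x - 15*y - 30 = 0.


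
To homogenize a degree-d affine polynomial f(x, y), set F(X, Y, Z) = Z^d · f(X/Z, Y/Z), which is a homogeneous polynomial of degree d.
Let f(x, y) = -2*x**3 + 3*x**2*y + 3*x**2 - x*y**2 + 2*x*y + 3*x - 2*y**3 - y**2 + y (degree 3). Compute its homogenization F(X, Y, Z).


F(X, Y, Z) = -2*X**3 + 3*X**2*Y + 3*X**2*Z - X*Y**2 + 2*X*Y*Z + 3*X*Z**2 - 2*Y**3 - Y**2*Z + Y*Z**2

deg(f) = 3.
Substitute x = X/Z, y = Y/Z into f, then multiply by Z^3.
  monomial -2·x^3·y^0 ↦ -2·X^3·Y^0·Z^0.
  monomial 3·x^2·y^1 ↦ 3·X^2·Y^1·Z^0.
  monomial 3·x^2·y^0 ↦ 3·X^2·Y^0·Z^1.
  monomial -1·x^1·y^2 ↦ -1·X^1·Y^2·Z^0.
  monomial 2·x^1·y^1 ↦ 2·X^1·Y^1·Z^1.
  monomial 3·x^1·y^0 ↦ 3·X^1·Y^0·Z^2.
  monomial -2·x^0·y^3 ↦ -2·X^0·Y^3·Z^0.
  monomial -1·x^0·y^2 ↦ -1·X^0·Y^2·Z^1.
  monomial 1·x^0·y^1 ↦ 1·X^0·Y^1·Z^2.
Collecting: F(X, Y, Z) = -2*X**3 + 3*X**2*Y + 3*X**2*Z - X*Y**2 + 2*X*Y*Z + 3*X*Z**2 - 2*Y**3 - Y**2*Z + Y*Z**2.


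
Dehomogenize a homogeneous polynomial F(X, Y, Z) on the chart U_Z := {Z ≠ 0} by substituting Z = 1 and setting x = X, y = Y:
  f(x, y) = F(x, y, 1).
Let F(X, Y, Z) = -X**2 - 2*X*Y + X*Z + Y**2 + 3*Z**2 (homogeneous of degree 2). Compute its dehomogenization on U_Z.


f(x, y) = -x**2 - 2*x*y + x + y**2 + 3

On U_Z we set Z = 1. Each monomial c·X^i·Y^j·Z^k in F becomes c·x^i·y^j·1^k = c·x^i·y^j.
Substituting Z = 1: F(X, Y, 1) = -x**2 - 2*x*y + x + y**2 + 3.
Note: deg(f) ≤ deg(F) = 2; strict inequality happens when F is divisible by Z (lost terms).


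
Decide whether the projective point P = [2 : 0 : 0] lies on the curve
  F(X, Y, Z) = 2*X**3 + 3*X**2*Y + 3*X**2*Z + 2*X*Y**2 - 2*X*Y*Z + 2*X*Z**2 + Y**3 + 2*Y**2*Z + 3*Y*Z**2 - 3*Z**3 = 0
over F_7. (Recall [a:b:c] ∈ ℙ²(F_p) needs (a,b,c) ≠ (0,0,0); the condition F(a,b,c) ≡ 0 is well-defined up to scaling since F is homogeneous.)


F(2,0,0) ≡ 2 (mod 7); P is NOT on the curve.

Evaluate F(2, 0, 0) term-by-term (mod 7).
  2*X**3 ↦ 2·8·1·1 = 16
  3*X**2*Y ↦ 3·4·0·1 = 0
  3*X**2*Z ↦ 3·4·1·0 = 0
  2*X*Y**2 ↦ 2·2·0·1 = 0
  -2*X*Y*Z ↦ -2·2·0·0 = 0
  2*X*Z**2 ↦ 2·2·1·0 = 0
  Y**3 ↦ 1·1·0·1 = 0
  2*Y**2*Z ↦ 2·1·0·0 = 0
  3*Y*Z**2 ↦ 3·1·0·0 = 0
  -3*Z**3 ↦ -3·1·1·0 = 0
Sum: F(2, 0, 0) = (16) + (0) + (0) + (0) + (0) + (0) + (0) + (0) + (0) + (0) = 16.
Reducing mod 7: 16 ≡ 2 (mod 7).
Since F(a, b, c) ≡ 2 ≠ 0 (mod 7), P does NOT lie on the curve.


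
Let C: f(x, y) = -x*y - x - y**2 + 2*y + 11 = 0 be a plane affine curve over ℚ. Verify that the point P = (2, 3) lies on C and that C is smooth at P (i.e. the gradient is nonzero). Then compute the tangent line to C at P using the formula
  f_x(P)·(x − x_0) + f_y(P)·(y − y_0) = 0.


Tangent line at P: -4*x - 6*y + 26 = 0.

Step 1: f(2, 3) = 0, so P lies on C.
Step 2: partial derivatives
  f_x(x, y) = -y - 1, f_y(x, y) = -x - 2*y + 2.
  f_x(P) = -4, f_y(P) = -6 (gradient nonzero, so P is smooth).
Step 3: tangent line at P: -4·(x − 2) + -6·(y − 3) = 0.
Expanding: -4*x - 6*y + 26 = 0.


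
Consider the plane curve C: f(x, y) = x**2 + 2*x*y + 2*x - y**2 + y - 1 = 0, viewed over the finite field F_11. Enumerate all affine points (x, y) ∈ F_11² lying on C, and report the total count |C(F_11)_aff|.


Affine F_11-points: {(2, 1), (2, 4), (5, 1), (5, 10), (6, 3), (6, 10), (7, 2), (8, 3), (9, 2), (9, 6), (10, 4), (10, 6)}; count = 12.

For each of the 121 pairs (x, y) ∈ F_11², evaluate f(x, y) mod 11. Record the zeros.
  x = 0: [0↦10, 1↦10, 2↦8, 3↦4, 4↦9, 5↦1, 6↦2, 7↦1, 8↦9, 9↦4, 10↦8]  zeros at y ∈ ∅
  x = 1: [0↦2, 1↦4, 2↦4, 3↦2, 4↦9, 5↦3, 6↦6, 7↦7, 8↦6, 9↦3, 10↦9]  zeros at y ∈ ∅
  x = 2: [0↦7, 1↦0, 2↦2, 3↦2, 4↦0, 5↦7, 6↦1, 7↦4, 8↦5, 9↦4, 10↦1]  zeros at y ∈ {1, 4}
  x = 3: [0↦3, 1↦9, 2↦2, 3↦4, 4↦4, 5↦2, 6↦9, 7↦3, 8↦6, 9↦7, 10↦6]  zeros at y ∈ ∅
  x = 4: [0↦1, 1↦9, 2↦4, 3↦8, 4↦10, 5↦10, 6↦8, 7↦4, 8↦9, 9↦1, 10↦2]  zeros at y ∈ ∅
  x = 5: [0↦1, 1↦0, 2↦8, 3↦3, 4↦7, 5↦9, 6↦9, 7↦7, 8↦3, 9↦8, 10↦0]  zeros at y ∈ {1, 10}
  x = 6: [0↦3, 1↦4, 2↦3, 3↦0, 4↦6, 5↦10, 6↦1, 7↦1, 8↦10, 9↦6, 10↦0]  zeros at y ∈ {3, 10}
  x = 7: [0↦7, 1↦10, 2↦0, 3↦10, 4↦7, 5↦2, 6↦6, 7↦8, 8↦8, 9↦6, 10↦2]  zeros at y ∈ {2}
  x = 8: [0↦2, 1↦7, 2↦10, 3↦0, 4↦10, 5↦7, 6↦2, 7↦6, 8↦8, 9↦8, 10↦6]  zeros at y ∈ {3}
  x = 9: [0↦10, 1↦6, 2↦0, 3↦3, 4↦4, 5↦3, 6↦0, 7↦6, 8↦10, 9↦1, 10↦1]  zeros at y ∈ {2, 6}
  x = 10: [0↦9, 1↦7, 2↦3, 3↦8, 4↦0, 5↦1, 6↦0, 7↦8, 8↦3, 9↦7, 10↦9]  zeros at y ∈ {4, 6}
Collecting zeros: affine points = {(2, 1), (2, 4), (5, 1), (5, 10), (6, 3), (6, 10), (7, 2), (8, 3), (9, 2), (9, 6), (10, 4), (10, 6)}.
Total count |C(F_11)_aff| = 12.


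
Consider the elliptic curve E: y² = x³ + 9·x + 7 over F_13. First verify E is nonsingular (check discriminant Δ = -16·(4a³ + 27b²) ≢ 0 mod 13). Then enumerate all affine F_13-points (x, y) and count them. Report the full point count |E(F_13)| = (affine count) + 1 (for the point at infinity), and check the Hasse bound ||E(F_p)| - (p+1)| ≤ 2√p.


Affine points = {(1, 2), (1, 11), (3, 3), (3, 10), (4, 4), (4, 9), (6, 2), (6, 11), (7, 6), (7, 7), (12, 6), (12, 7)}; affine count = 12; |E(F_13)| = 13.

Discriminant check: Δ ∝ 4a³ + 27b² = 4·9³ + 27·7² = 4·729 + 27·49 ≡ 1 (mod 13). Nonzero ⇒ E is nonsingular.
For each x ∈ F_13, compute rhs = x³ + 9·x + 7 mod 13, then count y ∈ F_13 with y² ≡ rhs.
  x = 0: rhs = 7, matching y values: none (0 points).
  x = 1: rhs = 4, matching y values: 2, 11 (2 points).
  x = 2: rhs = 7, matching y values: none (0 points).
  x = 3: rhs = 9, matching y values: 3, 10 (2 points).
  x = 4: rhs = 3, matching y values: 4, 9 (2 points).
  x = 5: rhs = 8, matching y values: none (0 points).
  x = 6: rhs = 4, matching y values: 2, 11 (2 points).
  x = 7: rhs = 10, matching y values: 6, 7 (2 points).
  x = 8: rhs = 6, matching y values: none (0 points).
  x = 9: rhs = 11, matching y values: none (0 points).
  x = 10: rhs = 5, matching y values: none (0 points).
  x = 11: rhs = 7, matching y values: none (0 points).
  x = 12: rhs = 10, matching y values: 6, 7 (2 points).
Total affine count: 12.
Full point count |E(F_13)| = 12 + 1 = 13.
Hasse bound: |13 − (13+1)| = |-1| = 1 ≤ 2√13 ≈ 7.2111 ✓.


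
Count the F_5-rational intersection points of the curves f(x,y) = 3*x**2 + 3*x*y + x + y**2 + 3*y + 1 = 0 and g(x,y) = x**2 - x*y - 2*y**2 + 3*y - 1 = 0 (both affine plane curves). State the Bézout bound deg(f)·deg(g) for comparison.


Common zeros: {(0, 1), (1, 0)}; count = 2; Bézout bound = 4.

deg(f) = 2, deg(g) = 2, so Bézout bound = 4.
Scan x ∈ F_5. For each x, list the y ∈ F_5 with f(x, y) ≡ 0 and those with g(x, y) ≡ 0 (mod 5); the common zeros in that column are the intersection.
  x = 0: f ≡ 0 at y ∈ {1}; g ≡ 0 at y ∈ {1, 3}; common: {1}.
  x = 1: f ≡ 0 at y ∈ {0, 4}; g ≡ 0 at y ∈ {0, 1}; common: {0}.
  x = 2: f ≡ 0 at y ∈ {0, 1}; g ≡ 0 at y ∈ {4}; common: ∅.
  x = 3: f ≡ 0 at y ∈ {4}; g ≡ 0 at y ∈ {2, 3}; common: ∅.
  x = 4: f ≡ 0 at y ∈ ∅; g ≡ 0 at y ∈ {0, 2}; common: ∅.
Collecting: common zeros = {(0, 1), (1, 0)}, so the count is 2.
Comparison with the Bézout bound: 2 ≤ 4 = deg(f)·deg(g), as expected for curves with no common component (the affine F_5-count falls short of the bound because intersections may lie at infinity, over extension fields, or carry multiplicity).


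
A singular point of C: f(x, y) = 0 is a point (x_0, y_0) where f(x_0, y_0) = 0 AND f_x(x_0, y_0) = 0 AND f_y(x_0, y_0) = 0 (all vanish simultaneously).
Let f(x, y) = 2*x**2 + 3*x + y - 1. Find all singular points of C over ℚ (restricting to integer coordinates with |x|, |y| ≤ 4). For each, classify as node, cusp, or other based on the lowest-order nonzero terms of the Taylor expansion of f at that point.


No singular points in the scanned grid; C is smooth there.

Compute partial derivatives:
  f_x = 4*x + 3.
  f_y = 1.
f_y = 1 is a nonzero constant, so f_y never vanishes: no point (x, y) can satisfy f = f_x = f_y = 0. In particular no (x, y) ∈ {−4, ..., 4}² is singular; the curve is smooth.


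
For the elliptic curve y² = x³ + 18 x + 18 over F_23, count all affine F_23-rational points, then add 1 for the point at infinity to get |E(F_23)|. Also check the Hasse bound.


Affine points = {(0, 8), (0, 15), (2, 4), (2, 19), (4, 4), (4, 19), (5, 7), (5, 16), (7, 2), (7, 21), (9, 9), (9, 14), (10, 5), (10, 18), (11, 11), (11, 12), (14, 1), (14, 22), (15, 11), (15, 12), (16, 3), (16, 20), (17, 4), (17, 19), (20, 11), (20, 12)}; affine count = 26; |E(F_23)| = 27.

Discriminant check: Δ ∝ 4a³ + 27b² = 4·18³ + 27·18² = 4·5832 + 27·324 ≡ 14 (mod 23). Nonzero ⇒ E is nonsingular.
For each x ∈ F_23, compute rhs = x³ + 18·x + 18 mod 23, then count y ∈ F_23 with y² ≡ rhs.
  x = 0: rhs = 18, matching y values: 8, 15 (2 points).
  x = 1: rhs = 14, matching y values: none (0 points).
  x = 2: rhs = 16, matching y values: 4, 19 (2 points).
  x = 3: rhs = 7, matching y values: none (0 points).
  x = 4: rhs = 16, matching y values: 4, 19 (2 points).
  x = 5: rhs = 3, matching y values: 7, 16 (2 points).
  x = 6: rhs = 20, matching y values: none (0 points).
  x = 7: rhs = 4, matching y values: 2, 21 (2 points).
  x = 8: rhs = 7, matching y values: none (0 points).
  x = 9: rhs = 12, matching y values: 9, 14 (2 points).
  x = 10: rhs = 2, matching y values: 5, 18 (2 points).
  x = 11: rhs = 6, matching y values: 11, 12 (2 points).
  x = 12: rhs = 7, matching y values: none (0 points).
  x = 13: rhs = 11, matching y values: none (0 points).
  x = 14: rhs = 1, matching y values: 1, 22 (2 points).
  x = 15: rhs = 6, matching y values: 11, 12 (2 points).
  x = 16: rhs = 9, matching y values: 3, 20 (2 points).
  x = 17: rhs = 16, matching y values: 4, 19 (2 points).
  x = 18: rhs = 10, matching y values: none (0 points).
  x = 19: rhs = 20, matching y values: none (0 points).
  x = 20: rhs = 6, matching y values: 11, 12 (2 points).
  x = 21: rhs = 20, matching y values: none (0 points).
  x = 22: rhs = 22, matching y values: none (0 points).
Total affine count: 26.
Full point count |E(F_23)| = 26 + 1 = 27.
Hasse bound: |27 − (23+1)| = |3| = 3 ≤ 2√23 ≈ 9.5917 ✓.


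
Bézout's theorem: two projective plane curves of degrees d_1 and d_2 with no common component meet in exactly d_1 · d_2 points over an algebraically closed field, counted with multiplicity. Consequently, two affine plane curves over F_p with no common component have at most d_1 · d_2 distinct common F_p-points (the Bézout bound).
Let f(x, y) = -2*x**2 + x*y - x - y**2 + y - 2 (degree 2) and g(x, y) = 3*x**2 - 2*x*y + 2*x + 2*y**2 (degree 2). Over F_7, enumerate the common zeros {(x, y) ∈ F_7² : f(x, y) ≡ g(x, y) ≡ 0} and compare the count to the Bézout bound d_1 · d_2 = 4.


Common zeros: {(5, 4)}; count = 1; Bézout bound = 4.

deg(f) = 2, deg(g) = 2, so Bézout bound = 4.
Scan x ∈ F_7. For each x, list the y ∈ F_7 with f(x, y) ≡ 0 and those with g(x, y) ≡ 0 (mod 7); the common zeros in that column are the intersection.
  x = 0: f ≡ 0 at y ∈ {4}; g ≡ 0 at y ∈ {0}; common: ∅.
  x = 1: f ≡ 0 at y ∈ ∅; g ≡ 0 at y ∈ ∅; common: ∅.
  x = 2: f ≡ 0 at y ∈ ∅; g ≡ 0 at y ∈ {1}; common: ∅.
  x = 3: f ≡ 0 at y ∈ {5, 6}; g ≡ 0 at y ∈ ∅; common: ∅.
  x = 4: f ≡ 0 at y ∈ ∅; g ≡ 0 at y ∈ {0, 4}; common: ∅.
  x = 5: f ≡ 0 at y ∈ {2, 4}; g ≡ 0 at y ∈ {1, 4}; common: {4}.
  x = 6: f ≡ 0 at y ∈ {2, 5}; g ≡ 0 at y ∈ ∅; common: ∅.
Collecting: common zeros = {(5, 4)}, so the count is 1.
Comparison with the Bézout bound: 1 ≤ 4 = deg(f)·deg(g), as expected for curves with no common component (the affine F_7-count falls short of the bound because intersections may lie at infinity, over extension fields, or carry multiplicity).


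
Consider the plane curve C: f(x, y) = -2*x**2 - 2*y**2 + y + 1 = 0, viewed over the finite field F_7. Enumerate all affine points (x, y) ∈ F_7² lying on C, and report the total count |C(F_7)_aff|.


Affine F_7-points: {(0, 1), (0, 3), (1, 2), (2, 0), (2, 4), (5, 0), (5, 4), (6, 2)}; count = 8.

For each of the 49 pairs (x, y) ∈ F_7², evaluate f(x, y) mod 7. Record the zeros.
  x = 0: [0↦1, 1↦0, 2↦2, 3↦0, 4↦1, 5↦5, 6↦5]  zeros at y ∈ {1, 3}
  x = 1: [0↦6, 1↦5, 2↦0, 3↦5, 4↦6, 5↦3, 6↦3]  zeros at y ∈ {2}
  x = 2: [0↦0, 1↦6, 2↦1, 3↦6, 4↦0, 5↦4, 6↦4]  zeros at y ∈ {0, 4}
  x = 3: [0↦4, 1↦3, 2↦5, 3↦3, 4↦4, 5↦1, 6↦1]  zeros at y ∈ ∅
  x = 4: [0↦4, 1↦3, 2↦5, 3↦3, 4↦4, 5↦1, 6↦1]  zeros at y ∈ ∅
  x = 5: [0↦0, 1↦6, 2↦1, 3↦6, 4↦0, 5↦4, 6↦4]  zeros at y ∈ {0, 4}
  x = 6: [0↦6, 1↦5, 2↦0, 3↦5, 4↦6, 5↦3, 6↦3]  zeros at y ∈ {2}
Collecting zeros: affine points = {(0, 1), (0, 3), (1, 2), (2, 0), (2, 4), (5, 0), (5, 4), (6, 2)}.
Total count |C(F_7)_aff| = 8.


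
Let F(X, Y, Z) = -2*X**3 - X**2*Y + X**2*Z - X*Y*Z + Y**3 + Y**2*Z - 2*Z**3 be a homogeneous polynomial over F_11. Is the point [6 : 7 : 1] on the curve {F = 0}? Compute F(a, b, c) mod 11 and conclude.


F(6,7,1) ≡ 8 (mod 11); P is NOT on the curve.

Evaluate F(6, 7, 1) term-by-term (mod 11).
  -2*X**3 ↦ -2·216·1·1 = -432
  -X**2*Y ↦ -1·36·7·1 = -252
  X**2*Z ↦ 1·36·1·1 = 36
  -X*Y*Z ↦ -1·6·7·1 = -42
  Y**3 ↦ 1·1·343·1 = 343
  Y**2*Z ↦ 1·1·49·1 = 49
  -2*Z**3 ↦ -2·1·1·1 = -2
Sum: F(6, 7, 1) = (-432) + (-252) + (36) + (-42) + (343) + (49) + (-2) = -300.
Reducing mod 11: -300 ≡ 8 (mod 11).
Since F(a, b, c) ≡ 8 ≠ 0 (mod 11), P does NOT lie on the curve.


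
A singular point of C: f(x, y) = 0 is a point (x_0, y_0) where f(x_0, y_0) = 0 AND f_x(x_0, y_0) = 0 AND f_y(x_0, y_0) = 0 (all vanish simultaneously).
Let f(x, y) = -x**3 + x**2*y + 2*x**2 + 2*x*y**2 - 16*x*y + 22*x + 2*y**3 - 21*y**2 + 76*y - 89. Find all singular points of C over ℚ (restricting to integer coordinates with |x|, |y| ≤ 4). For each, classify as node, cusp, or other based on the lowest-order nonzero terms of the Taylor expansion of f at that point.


Singular points: {(2, 3)}; classification: node.

Compute partial derivatives:
  f_x = -3*x**2 + 2*x*y + 4*x + 2*y**2 - 16*y + 22.
  f_y = x**2 + 4*x*y - 16*x + 6*y**2 - 42*y + 76.
Scan x_0 ∈ {−4, ..., 4}. For each x_0, f_y(x_0, y) is a polynomial in y; find its integer roots y ∈ {−4, ..., 4}, then test f_x and f at those candidates.
  x = -4: f_y(-4, y) = 6*y**2 - 58*y + 156; no integer root y with |y| ≤ 4.
  x = -3: f_y(-3, y) = 6*y**2 - 54*y + 133; no integer root y with |y| ≤ 4.
  x = -2: f_y(-2, y) = 6*y**2 - 50*y + 112; no integer root y with |y| ≤ 4.
  x = -1: f_y(-1, y) = 6*y**2 - 46*y + 93; no integer root y with |y| ≤ 4.
  x = 0: f_y(0, y) = 6*y**2 - 42*y + 76; no integer root y with |y| ≤ 4.
  x = 1: f_y(1, y) = 6*y**2 - 38*y + 61; no integer root y with |y| ≤ 4.
  x = 2: f_y(2, y) = 6*y**2 - 34*y + 48; vanishes at y ∈ {3}. (2, 3): f_x = 0, f = 0 — SINGULAR.
  x = 3: f_y(3, y) = 6*y**2 - 30*y + 37; no integer root y with |y| ≤ 4.
  x = 4: f_y(4, y) = 6*y**2 - 26*y + 28; vanishes at y ∈ {2}. (4, 2): f_x = -18 ≠ 0.
Only singular point on the grid: (2, 3).
Classify: substitute x = 2 + u, y = 3 + v and expand: f = -u**3 + u**2*v - u**2 + 2*u*v**2 + 2*v**3 + v**2.
No constant or linear terms (consistent with a singular point). Quadratic part: -u**2 + v**2. Cubic part: -u**3 + u**2*v + 2*u*v**2 + 2*v**3.
The quadratic part v**2 - u**2 = (v − u)(v + u) splits into two distinct linear factors, so there are two distinct tangent lines y − 3 = ±(x − 2) — this is a node (ordinary double point).
Classification: node.


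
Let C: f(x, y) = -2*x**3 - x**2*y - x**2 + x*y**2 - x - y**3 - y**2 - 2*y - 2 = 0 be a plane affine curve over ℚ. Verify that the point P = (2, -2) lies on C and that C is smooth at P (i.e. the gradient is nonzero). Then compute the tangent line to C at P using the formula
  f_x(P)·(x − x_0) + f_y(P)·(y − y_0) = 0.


Tangent line at P: -17*x - 22*y - 10 = 0.

Step 1: f(2, -2) = 0, so P lies on C.
Step 2: partial derivatives
  f_x(x, y) = -6*x**2 - 2*x*y - 2*x + y**2 - 1, f_y(x, y) = -x**2 + 2*x*y - 3*y**2 - 2*y - 2.
  f_x(P) = -17, f_y(P) = -22 (gradient nonzero, so P is smooth).
Step 3: tangent line at P: -17·(x − 2) + -22·(y − -2) = 0.
Expanding: -17*x - 22*y - 10 = 0.


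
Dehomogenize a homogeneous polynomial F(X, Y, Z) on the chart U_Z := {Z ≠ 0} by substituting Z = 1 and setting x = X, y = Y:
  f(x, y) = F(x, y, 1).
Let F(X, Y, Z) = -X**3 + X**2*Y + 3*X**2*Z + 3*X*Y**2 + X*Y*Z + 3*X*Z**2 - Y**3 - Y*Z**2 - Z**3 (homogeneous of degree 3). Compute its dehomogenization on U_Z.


f(x, y) = -x**3 + x**2*y + 3*x**2 + 3*x*y**2 + x*y + 3*x - y**3 - y - 1

On U_Z we set Z = 1. Each monomial c·X^i·Y^j·Z^k in F becomes c·x^i·y^j·1^k = c·x^i·y^j.
Substituting Z = 1: F(X, Y, 1) = -x**3 + x**2*y + 3*x**2 + 3*x*y**2 + x*y + 3*x - y**3 - y - 1.
Note: deg(f) ≤ deg(F) = 3; strict inequality happens when F is divisible by Z (lost terms).


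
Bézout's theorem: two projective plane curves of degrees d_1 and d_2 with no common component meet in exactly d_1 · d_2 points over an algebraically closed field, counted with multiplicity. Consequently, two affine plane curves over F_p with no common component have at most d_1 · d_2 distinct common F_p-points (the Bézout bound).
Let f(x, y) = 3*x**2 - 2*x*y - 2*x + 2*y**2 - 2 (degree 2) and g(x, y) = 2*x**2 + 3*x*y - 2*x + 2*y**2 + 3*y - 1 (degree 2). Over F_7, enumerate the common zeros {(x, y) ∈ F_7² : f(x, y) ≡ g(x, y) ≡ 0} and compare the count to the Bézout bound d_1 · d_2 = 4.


Common zeros: ∅; count = 0; Bézout bound = 4.

deg(f) = 2, deg(g) = 2, so Bézout bound = 4.
Scan x ∈ F_7. For each x, list the y ∈ F_7 with f(x, y) ≡ 0 and those with g(x, y) ≡ 0 (mod 7); the common zeros in that column are the intersection.
  x = 0: f ≡ 0 at y ∈ {1, 6}; g ≡ 0 at y ∈ ∅; common: ∅.
  x = 1: f ≡ 0 at y ∈ ∅; g ≡ 0 at y ∈ {1, 3}; common: ∅.
  x = 2: f ≡ 0 at y ∈ ∅; g ≡ 0 at y ∈ {1, 5}; common: ∅.
  x = 3: f ≡ 0 at y ∈ ∅; g ≡ 0 at y ∈ {4}; common: ∅.
  x = 4: f ≡ 0 at y ∈ ∅; g ≡ 0 at y ∈ ∅; common: ∅.
  x = 5: f ≡ 0 at y ∈ {0, 5}; g ≡ 0 at y ∈ ∅; common: ∅.
  x = 6: f ≡ 0 at y ∈ {1, 5}; g ≡ 0 at y ∈ {3, 4}; common: ∅.
Collecting: common zeros = ∅, so the count is 0.
Comparison with the Bézout bound: 0 ≤ 4 = deg(f)·deg(g), as expected for curves with no common component (the affine F_7-count falls short of the bound because intersections may lie at infinity, over extension fields, or carry multiplicity).
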